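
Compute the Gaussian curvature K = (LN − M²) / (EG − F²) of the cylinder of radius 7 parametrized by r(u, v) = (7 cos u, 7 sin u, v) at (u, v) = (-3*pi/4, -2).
K = 0

Coefficients of the first fundamental form: E = 49, F = 0, G = 1.
Coefficients of the second fundamental form: L = -7, M = 0, N = 0.
Assemble K = (LN − M²)/(EG − F²) = 0. At (u, v) = (-3*pi/4, -2): K = 0.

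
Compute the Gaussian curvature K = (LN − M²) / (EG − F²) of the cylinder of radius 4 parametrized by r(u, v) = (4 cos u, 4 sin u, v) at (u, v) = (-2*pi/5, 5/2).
K = 0

Coefficients of the first fundamental form: E = 16, F = 0, G = 1.
Coefficients of the second fundamental form: L = -4, M = 0, N = 0.
Assemble K = (LN − M²)/(EG − F²) = 0. At (u, v) = (-2*pi/5, 5/2): K = 0.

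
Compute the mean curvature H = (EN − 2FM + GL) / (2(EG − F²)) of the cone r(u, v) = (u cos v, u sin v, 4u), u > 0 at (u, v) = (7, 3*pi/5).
H = 2*sqrt(17)/119

With E = 17, F = 0, G = u^2, L = 0, M = 0, N = 4*sqrt(17)*u^2/(17*Abs(u)), assemble
  H = (EN − 2FM + GL) / (2(EG − F²)) = 2*sqrt(17)/(17*Abs(u)).
At (u, v) = (7, 3*pi/5): H = 2*sqrt(17)/119.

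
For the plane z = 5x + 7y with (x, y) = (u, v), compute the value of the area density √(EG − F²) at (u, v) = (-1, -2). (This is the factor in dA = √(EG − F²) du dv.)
√(EG − F²)|_{(-1, -2)} = 5*sqrt(3)

E = 26, F = 35, G = 50, so EG − F² = 75. Taking the positive square root: √(EG − F²) = 5*sqrt(3). At (u, v) = (-1, -2): 5*sqrt(3).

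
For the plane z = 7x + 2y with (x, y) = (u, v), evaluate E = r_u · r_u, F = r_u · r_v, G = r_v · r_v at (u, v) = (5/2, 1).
E = 50;  F = 14;  G = 5

Partials: r_u = (1, 0, 7), r_v = (0, 1, 2). As functions of (u, v):
  E = r_u · r_u = 50,
  F = r_u · r_v = 14,
  G = r_v · r_v = 5.
Evaluating at (u, v) = (5/2, 1): E = 50, F = 14, G = 5.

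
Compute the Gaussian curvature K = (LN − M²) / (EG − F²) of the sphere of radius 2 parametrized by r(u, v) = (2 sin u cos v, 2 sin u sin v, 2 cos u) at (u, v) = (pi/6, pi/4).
K = 1/4

Coefficients of the first fundamental form: E = 4, F = 0, G = 4*sin(u)^2.
Coefficients of the second fundamental form: L = -2*sin(u)/Abs(sin(u)), M = 0, N = -2*sin(u)^3/Abs(sin(u)).
Assemble K = (LN − M²)/(EG − F²) = 1/4. At (u, v) = (pi/6, pi/4): K = 1/4.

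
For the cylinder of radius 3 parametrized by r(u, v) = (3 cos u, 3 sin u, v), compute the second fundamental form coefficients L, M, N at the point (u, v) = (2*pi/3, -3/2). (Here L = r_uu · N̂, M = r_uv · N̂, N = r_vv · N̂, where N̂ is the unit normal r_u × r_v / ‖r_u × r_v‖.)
L = -3;  M = 0;  N = 0

Compute the unit normal N̂(u, v) = (cos(u), sin(u), 0), and the second partials r_uu, r_uv, r_vv. Take dot products:
  L(u, v) = r_uu · N̂ = -3,
  M(u, v) = r_uv · N̂ = 0,
  N(u, v) = r_vv · N̂ = 0.
Evaluating at (u, v) = (2*pi/3, -3/2):
  L = -3, M = 0, N = 0.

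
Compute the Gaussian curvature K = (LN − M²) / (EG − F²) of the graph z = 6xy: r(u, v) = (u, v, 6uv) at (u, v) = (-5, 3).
K = -36/1500625

Coefficients of the first fundamental form: E = 36*v^2 + 1, F = 36*u*v, G = 36*u^2 + 1.
Coefficients of the second fundamental form: L = 0, M = 6/sqrt(36*u^2 + 36*v^2 + 1), N = 0.
Assemble K = (LN − M²)/(EG − F²) = -36/(1296*u^4 + 2592*u^2*v^2 + 72*u^2 + 1296*v^4 + 72*v^2 + 1). At (u, v) = (-5, 3): K = -36/1500625.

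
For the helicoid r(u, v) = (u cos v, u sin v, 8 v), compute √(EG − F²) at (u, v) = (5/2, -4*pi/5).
√(EG − F²)|_{(5/2, -4*pi/5)} = sqrt(281)/2

E = 1, F = 0, G = u^2 + 64; EG − F² = u^2 + 64; √(EG − F²) = sqrt(u^2 + 64). At the given point: sqrt(281)/2.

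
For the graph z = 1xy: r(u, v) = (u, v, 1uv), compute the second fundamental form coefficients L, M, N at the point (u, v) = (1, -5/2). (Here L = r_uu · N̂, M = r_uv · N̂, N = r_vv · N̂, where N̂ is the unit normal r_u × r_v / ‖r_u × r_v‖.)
L = 0;  M = 2*sqrt(33)/33;  N = 0

Compute the unit normal N̂(u, v) = (-v/sqrt(u^2 + v^2 + 1), -u/sqrt(u^2 + v^2 + 1), 1/sqrt(u^2 + v^2 + 1)), and the second partials r_uu, r_uv, r_vv. Take dot products:
  L(u, v) = r_uu · N̂ = 0,
  M(u, v) = r_uv · N̂ = 1/sqrt(u^2 + v^2 + 1),
  N(u, v) = r_vv · N̂ = 0.
Evaluating at (u, v) = (1, -5/2):
  L = 0, M = 2*sqrt(33)/33, N = 0.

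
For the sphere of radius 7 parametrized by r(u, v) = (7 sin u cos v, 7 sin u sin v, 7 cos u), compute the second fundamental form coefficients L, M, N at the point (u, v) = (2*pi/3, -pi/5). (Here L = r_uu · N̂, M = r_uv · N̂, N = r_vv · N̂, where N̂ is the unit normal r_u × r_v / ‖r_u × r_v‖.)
L = -7;  M = 0;  N = -21/4

Compute the unit normal N̂(u, v) = (sin(u)^2*cos(v)/Abs(sin(u)), sin(u)^2*sin(v)/Abs(sin(u)), sin(2*u)/(2*Abs(sin(u)))), and the second partials r_uu, r_uv, r_vv. Take dot products:
  L(u, v) = r_uu · N̂ = -7*sin(u)/Abs(sin(u)),
  M(u, v) = r_uv · N̂ = 0,
  N(u, v) = r_vv · N̂ = -7*sin(u)^3/Abs(sin(u)).
Evaluating at (u, v) = (2*pi/3, -pi/5):
  L = -7, M = 0, N = -21/4.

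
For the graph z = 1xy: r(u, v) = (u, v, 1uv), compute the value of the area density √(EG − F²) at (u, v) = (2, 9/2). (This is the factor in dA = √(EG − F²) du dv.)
√(EG − F²)|_{(2, 9/2)} = sqrt(101)/2

E = v^2 + 1, F = u*v, G = u^2 + 1, so EG − F² = u^2 + v^2 + 1. Taking the positive square root: √(EG − F²) = sqrt(u^2 + v^2 + 1). At (u, v) = (2, 9/2): sqrt(101)/2.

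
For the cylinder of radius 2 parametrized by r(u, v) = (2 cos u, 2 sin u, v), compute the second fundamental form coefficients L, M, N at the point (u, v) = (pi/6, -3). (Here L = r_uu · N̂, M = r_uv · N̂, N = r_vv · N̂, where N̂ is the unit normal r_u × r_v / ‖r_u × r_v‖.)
L = -2;  M = 0;  N = 0

Compute the unit normal N̂(u, v) = (cos(u), sin(u), 0), and the second partials r_uu, r_uv, r_vv. Take dot products:
  L(u, v) = r_uu · N̂ = -2,
  M(u, v) = r_uv · N̂ = 0,
  N(u, v) = r_vv · N̂ = 0.
Evaluating at (u, v) = (pi/6, -3):
  L = -2, M = 0, N = 0.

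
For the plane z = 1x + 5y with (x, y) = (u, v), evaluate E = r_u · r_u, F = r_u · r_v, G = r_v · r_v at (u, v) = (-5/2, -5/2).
E = 2;  F = 5;  G = 26

Partials: r_u = (1, 0, 1), r_v = (0, 1, 5). As functions of (u, v):
  E = r_u · r_u = 2,
  F = r_u · r_v = 5,
  G = r_v · r_v = 26.
Evaluating at (u, v) = (-5/2, -5/2): E = 2, F = 5, G = 26.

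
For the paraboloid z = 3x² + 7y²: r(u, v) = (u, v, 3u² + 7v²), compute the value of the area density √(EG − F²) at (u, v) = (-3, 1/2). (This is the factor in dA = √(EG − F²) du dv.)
√(EG − F²)|_{(-3, 1/2)} = sqrt(374)

E = 36*u^2 + 1, F = 84*u*v, G = 196*v^2 + 1, so EG − F² = 36*u^2 + 196*v^2 + 1. Taking the positive square root: √(EG − F²) = sqrt(36*u^2 + 196*v^2 + 1). At (u, v) = (-3, 1/2): sqrt(374).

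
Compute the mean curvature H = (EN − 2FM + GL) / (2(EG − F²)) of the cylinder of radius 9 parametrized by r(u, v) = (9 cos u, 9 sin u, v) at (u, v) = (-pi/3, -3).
H = -1/18

With E = 81, F = 0, G = 1, L = -9, M = 0, N = 0, assemble
  H = (EN − 2FM + GL) / (2(EG − F²)) = -1/18.
At (u, v) = (-pi/3, -3): H = -1/18.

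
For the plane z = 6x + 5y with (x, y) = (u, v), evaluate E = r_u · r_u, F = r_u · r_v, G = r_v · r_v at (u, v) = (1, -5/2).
E = 37;  F = 30;  G = 26

Partials: r_u = (1, 0, 6), r_v = (0, 1, 5). As functions of (u, v):
  E = r_u · r_u = 37,
  F = r_u · r_v = 30,
  G = r_v · r_v = 26.
Evaluating at (u, v) = (1, -5/2): E = 37, F = 30, G = 26.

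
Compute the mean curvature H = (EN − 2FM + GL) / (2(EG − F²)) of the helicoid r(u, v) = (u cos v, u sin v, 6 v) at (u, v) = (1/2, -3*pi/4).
H = 0

With E = 1, F = 0, G = u^2 + 36, L = 0, M = -6/sqrt(u^2 + 36), N = 0, assemble
  H = (EN − 2FM + GL) / (2(EG − F²)) = 0.
At (u, v) = (1/2, -3*pi/4): H = 0.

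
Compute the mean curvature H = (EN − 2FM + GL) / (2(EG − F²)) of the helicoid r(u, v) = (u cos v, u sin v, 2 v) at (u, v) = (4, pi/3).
H = 0

With E = 1, F = 0, G = u^2 + 4, L = 0, M = -2/sqrt(u^2 + 4), N = 0, assemble
  H = (EN − 2FM + GL) / (2(EG − F²)) = 0.
At (u, v) = (4, pi/3): H = 0.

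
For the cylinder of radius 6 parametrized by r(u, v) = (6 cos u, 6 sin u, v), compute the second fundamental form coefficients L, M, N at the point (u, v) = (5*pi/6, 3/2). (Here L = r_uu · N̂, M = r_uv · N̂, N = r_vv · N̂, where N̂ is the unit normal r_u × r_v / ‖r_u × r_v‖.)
L = -6;  M = 0;  N = 0

Compute the unit normal N̂(u, v) = (cos(u), sin(u), 0), and the second partials r_uu, r_uv, r_vv. Take dot products:
  L(u, v) = r_uu · N̂ = -6,
  M(u, v) = r_uv · N̂ = 0,
  N(u, v) = r_vv · N̂ = 0.
Evaluating at (u, v) = (5*pi/6, 3/2):
  L = -6, M = 0, N = 0.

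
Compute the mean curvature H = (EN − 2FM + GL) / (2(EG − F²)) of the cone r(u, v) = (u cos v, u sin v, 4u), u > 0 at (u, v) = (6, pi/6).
H = sqrt(17)/51

With E = 17, F = 0, G = u^2, L = 0, M = 0, N = 4*sqrt(17)*u^2/(17*Abs(u)), assemble
  H = (EN − 2FM + GL) / (2(EG − F²)) = 2*sqrt(17)/(17*Abs(u)).
At (u, v) = (6, pi/6): H = sqrt(17)/51.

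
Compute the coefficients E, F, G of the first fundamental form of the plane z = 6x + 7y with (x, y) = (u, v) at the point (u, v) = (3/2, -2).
E = 37;  F = 42;  G = 50

Partials: r_u = (1, 0, 6), r_v = (0, 1, 7). As functions of (u, v):
  E = r_u · r_u = 37,
  F = r_u · r_v = 42,
  G = r_v · r_v = 50.
Evaluating at (u, v) = (3/2, -2): E = 37, F = 42, G = 50.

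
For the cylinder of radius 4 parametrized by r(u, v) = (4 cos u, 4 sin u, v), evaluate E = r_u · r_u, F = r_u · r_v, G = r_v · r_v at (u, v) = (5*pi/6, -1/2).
E = 16;  F = 0;  G = 1

Partials: r_u = (-4*sin(u), 4*cos(u), 0), r_v = (0, 0, 1). As functions of (u, v):
  E = r_u · r_u = 16,
  F = r_u · r_v = 0,
  G = r_v · r_v = 1.
Evaluating at (u, v) = (5*pi/6, -1/2): E = 16, F = 0, G = 1.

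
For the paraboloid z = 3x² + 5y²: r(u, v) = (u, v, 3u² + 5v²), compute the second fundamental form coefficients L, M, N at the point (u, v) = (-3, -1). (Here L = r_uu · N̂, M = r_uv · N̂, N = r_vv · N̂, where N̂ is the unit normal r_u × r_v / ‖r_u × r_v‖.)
L = 6*sqrt(17)/85;  M = 0;  N = 2*sqrt(17)/17

Compute the unit normal N̂(u, v) = (-6*u/sqrt(36*u^2 + 100*v^2 + 1), -10*v/sqrt(36*u^2 + 100*v^2 + 1), 1/sqrt(36*u^2 + 100*v^2 + 1)), and the second partials r_uu, r_uv, r_vv. Take dot products:
  L(u, v) = r_uu · N̂ = 6/sqrt(36*u^2 + 100*v^2 + 1),
  M(u, v) = r_uv · N̂ = 0,
  N(u, v) = r_vv · N̂ = 10/sqrt(36*u^2 + 100*v^2 + 1).
Evaluating at (u, v) = (-3, -1):
  L = 6*sqrt(17)/85, M = 0, N = 2*sqrt(17)/17.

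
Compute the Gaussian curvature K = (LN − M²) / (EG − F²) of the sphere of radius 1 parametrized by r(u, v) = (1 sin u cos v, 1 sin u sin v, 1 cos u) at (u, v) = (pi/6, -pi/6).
K = 1

Coefficients of the first fundamental form: E = 1, F = 0, G = sin(u)^2.
Coefficients of the second fundamental form: L = -sin(u)/Abs(sin(u)), M = 0, N = -sin(u)^3/Abs(sin(u)).
Assemble K = (LN − M²)/(EG − F²) = 1. At (u, v) = (pi/6, -pi/6): K = 1.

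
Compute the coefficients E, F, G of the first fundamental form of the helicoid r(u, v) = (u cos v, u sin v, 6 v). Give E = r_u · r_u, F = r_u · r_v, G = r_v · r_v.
E = 1;  F = 0;  G = u^2 + 36

Compute partials: r_u = (cos(v), sin(v), 0), r_v = (-u*sin(v), u*cos(v), 6). Then
  E = r_u · r_u = 1,
  F = r_u · r_v = 0,
  G = r_v · r_v = u^2 + 36.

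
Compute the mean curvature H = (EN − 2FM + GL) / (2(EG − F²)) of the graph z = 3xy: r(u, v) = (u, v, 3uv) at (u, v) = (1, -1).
H = 27*sqrt(19)/361

With E = 9*v^2 + 1, F = 9*u*v, G = 9*u^2 + 1, L = 0, M = 3/sqrt(9*u^2 + 9*v^2 + 1), N = 0, assemble
  H = (EN − 2FM + GL) / (2(EG − F²)) = -27*u*v/(9*u^2 + 9*v^2 + 1)^(3/2).
At (u, v) = (1, -1): H = 27*sqrt(19)/361.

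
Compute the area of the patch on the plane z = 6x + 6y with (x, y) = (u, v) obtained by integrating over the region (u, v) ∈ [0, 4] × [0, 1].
Area = 4*sqrt(73)

Area = ∫∫ √(EG − F²) du dv with √(EG − F²) = sqrt(73). Integrating over [0, 4] × [0, 1] gives 4*sqrt(73).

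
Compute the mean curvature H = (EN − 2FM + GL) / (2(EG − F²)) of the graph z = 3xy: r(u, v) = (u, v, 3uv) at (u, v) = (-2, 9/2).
H = 1944*sqrt(877)/769129

With E = 9*v^2 + 1, F = 9*u*v, G = 9*u^2 + 1, L = 0, M = 3/sqrt(9*u^2 + 9*v^2 + 1), N = 0, assemble
  H = (EN − 2FM + GL) / (2(EG − F²)) = -27*u*v/(9*u^2 + 9*v^2 + 1)^(3/2).
At (u, v) = (-2, 9/2): H = 1944*sqrt(877)/769129.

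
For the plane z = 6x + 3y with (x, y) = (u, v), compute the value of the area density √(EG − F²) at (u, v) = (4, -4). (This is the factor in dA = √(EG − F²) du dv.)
√(EG − F²)|_{(4, -4)} = sqrt(46)

E = 37, F = 18, G = 10, so EG − F² = 46. Taking the positive square root: √(EG − F²) = sqrt(46). At (u, v) = (4, -4): sqrt(46).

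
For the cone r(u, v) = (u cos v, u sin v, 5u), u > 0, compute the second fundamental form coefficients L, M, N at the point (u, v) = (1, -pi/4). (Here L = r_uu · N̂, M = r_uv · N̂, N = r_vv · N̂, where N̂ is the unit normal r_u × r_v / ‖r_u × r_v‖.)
L = 0;  M = 0;  N = 5*sqrt(26)/26

Compute the unit normal N̂(u, v) = (-5*sqrt(26)*u*cos(v)/(26*Abs(u)), -5*sqrt(26)*u*sin(v)/(26*Abs(u)), sqrt(26)*u/(26*Abs(u))), and the second partials r_uu, r_uv, r_vv. Take dot products:
  L(u, v) = r_uu · N̂ = 0,
  M(u, v) = r_uv · N̂ = 0,
  N(u, v) = r_vv · N̂ = 5*sqrt(26)*u^2/(26*Abs(u)).
Evaluating at (u, v) = (1, -pi/4):
  L = 0, M = 0, N = 5*sqrt(26)/26.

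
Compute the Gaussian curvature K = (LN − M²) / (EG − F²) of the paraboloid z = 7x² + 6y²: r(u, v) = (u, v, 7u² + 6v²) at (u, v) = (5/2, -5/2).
K = 42/1129969

Coefficients of the first fundamental form: E = 196*u^2 + 1, F = 168*u*v, G = 144*v^2 + 1.
Coefficients of the second fundamental form: L = 14/sqrt(196*u^2 + 144*v^2 + 1), M = 0, N = 12/sqrt(196*u^2 + 144*v^2 + 1).
Assemble K = (LN − M²)/(EG − F²) = 168/(38416*u^4 + 56448*u^2*v^2 + 392*u^2 + 20736*v^4 + 288*v^2 + 1). At (u, v) = (5/2, -5/2): K = 42/1129969.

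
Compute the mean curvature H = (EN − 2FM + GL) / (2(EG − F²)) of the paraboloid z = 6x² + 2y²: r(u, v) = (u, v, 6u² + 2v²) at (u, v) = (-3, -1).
H = 2696*sqrt(1313)/1723969

With E = 144*u^2 + 1, F = 48*u*v, G = 16*v^2 + 1, L = 12/sqrt(144*u^2 + 16*v^2 + 1), M = 0, N = 4/sqrt(144*u^2 + 16*v^2 + 1), assemble
  H = (EN − 2FM + GL) / (2(EG − F²)) = 8*(36*u^2 + 12*v^2 + 1)/(144*u^2 + 16*v^2 + 1)^(3/2).
At (u, v) = (-3, -1): H = 2696*sqrt(1313)/1723969.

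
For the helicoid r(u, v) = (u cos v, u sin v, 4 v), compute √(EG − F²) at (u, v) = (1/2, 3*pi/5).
√(EG − F²)|_{(1/2, 3*pi/5)} = sqrt(65)/2

E = 1, F = 0, G = u^2 + 16; EG − F² = u^2 + 16; √(EG − F²) = sqrt(u^2 + 16). At the given point: sqrt(65)/2.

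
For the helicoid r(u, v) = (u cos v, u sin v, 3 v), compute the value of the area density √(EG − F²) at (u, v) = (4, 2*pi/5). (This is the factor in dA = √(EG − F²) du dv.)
√(EG − F²)|_{(4, 2*pi/5)} = 5

E = 1, F = 0, G = u^2 + 9, so EG − F² = u^2 + 9. Taking the positive square root: √(EG − F²) = sqrt(u^2 + 9). At (u, v) = (4, 2*pi/5): 5.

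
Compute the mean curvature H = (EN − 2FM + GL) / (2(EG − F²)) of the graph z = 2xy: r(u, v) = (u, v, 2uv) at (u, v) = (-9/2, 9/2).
H = 162*sqrt(163)/26569

With E = 4*v^2 + 1, F = 4*u*v, G = 4*u^2 + 1, L = 0, M = 2/sqrt(4*u^2 + 4*v^2 + 1), N = 0, assemble
  H = (EN − 2FM + GL) / (2(EG − F²)) = -8*u*v/(4*u^2 + 4*v^2 + 1)^(3/2).
At (u, v) = (-9/2, 9/2): H = 162*sqrt(163)/26569.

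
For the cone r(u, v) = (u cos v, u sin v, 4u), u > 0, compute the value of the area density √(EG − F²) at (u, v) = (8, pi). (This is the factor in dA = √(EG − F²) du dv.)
√(EG − F²)|_{(8, pi)} = 8*sqrt(17)

E = 17, F = 0, G = u^2, so EG − F² = 17*u^2. Taking the positive square root: √(EG − F²) = sqrt(17)*Abs(u). At (u, v) = (8, pi): 8*sqrt(17).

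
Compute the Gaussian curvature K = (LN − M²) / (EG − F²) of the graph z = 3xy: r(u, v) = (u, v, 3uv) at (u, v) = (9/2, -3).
K = -144/1117249

Coefficients of the first fundamental form: E = 9*v^2 + 1, F = 9*u*v, G = 9*u^2 + 1.
Coefficients of the second fundamental form: L = 0, M = 3/sqrt(9*u^2 + 9*v^2 + 1), N = 0.
Assemble K = (LN − M²)/(EG − F²) = -9/(81*u^4 + 162*u^2*v^2 + 18*u^2 + 81*v^4 + 18*v^2 + 1). At (u, v) = (9/2, -3): K = -144/1117249.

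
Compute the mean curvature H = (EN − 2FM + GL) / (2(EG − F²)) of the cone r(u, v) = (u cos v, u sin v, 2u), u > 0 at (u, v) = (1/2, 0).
H = 2*sqrt(5)/5

With E = 5, F = 0, G = u^2, L = 0, M = 0, N = 2*sqrt(5)*u^2/(5*Abs(u)), assemble
  H = (EN − 2FM + GL) / (2(EG − F²)) = sqrt(5)/(5*Abs(u)).
At (u, v) = (1/2, 0): H = 2*sqrt(5)/5.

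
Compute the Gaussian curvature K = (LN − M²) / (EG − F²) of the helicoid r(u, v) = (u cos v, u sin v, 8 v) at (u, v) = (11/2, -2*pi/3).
K = -1024/142129

Coefficients of the first fundamental form: E = 1, F = 0, G = u^2 + 64.
Coefficients of the second fundamental form: L = 0, M = -8/sqrt(u^2 + 64), N = 0.
Assemble K = (LN − M²)/(EG − F²) = -64/(u^2 + 64)^2. At (u, v) = (11/2, -2*pi/3): K = -1024/142129.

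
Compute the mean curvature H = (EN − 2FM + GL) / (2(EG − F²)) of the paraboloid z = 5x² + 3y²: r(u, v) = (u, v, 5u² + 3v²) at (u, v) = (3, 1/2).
H = 2753*sqrt(910)/828100

With E = 100*u^2 + 1, F = 60*u*v, G = 36*v^2 + 1, L = 10/sqrt(100*u^2 + 36*v^2 + 1), M = 0, N = 6/sqrt(100*u^2 + 36*v^2 + 1), assemble
  H = (EN − 2FM + GL) / (2(EG − F²)) = 4*(75*u^2 + 45*v^2 + 2)/(100*u^2 + 36*v^2 + 1)^(3/2).
At (u, v) = (3, 1/2): H = 2753*sqrt(910)/828100.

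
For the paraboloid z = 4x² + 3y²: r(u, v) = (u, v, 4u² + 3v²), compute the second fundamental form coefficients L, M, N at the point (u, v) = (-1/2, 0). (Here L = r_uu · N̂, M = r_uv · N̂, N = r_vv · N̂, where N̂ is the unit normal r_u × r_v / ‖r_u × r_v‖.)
L = 8*sqrt(17)/17;  M = 0;  N = 6*sqrt(17)/17

Compute the unit normal N̂(u, v) = (-8*u/sqrt(64*u^2 + 36*v^2 + 1), -6*v/sqrt(64*u^2 + 36*v^2 + 1), 1/sqrt(64*u^2 + 36*v^2 + 1)), and the second partials r_uu, r_uv, r_vv. Take dot products:
  L(u, v) = r_uu · N̂ = 8/sqrt(64*u^2 + 36*v^2 + 1),
  M(u, v) = r_uv · N̂ = 0,
  N(u, v) = r_vv · N̂ = 6/sqrt(64*u^2 + 36*v^2 + 1).
Evaluating at (u, v) = (-1/2, 0):
  L = 8*sqrt(17)/17, M = 0, N = 6*sqrt(17)/17.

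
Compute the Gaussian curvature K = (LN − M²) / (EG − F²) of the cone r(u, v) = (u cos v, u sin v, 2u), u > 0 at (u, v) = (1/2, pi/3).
K = 0

Coefficients of the first fundamental form: E = 5, F = 0, G = u^2.
Coefficients of the second fundamental form: L = 0, M = 0, N = 2*sqrt(5)*u^2/(5*Abs(u)).
Assemble K = (LN − M²)/(EG − F²) = 0. At (u, v) = (1/2, pi/3): K = 0.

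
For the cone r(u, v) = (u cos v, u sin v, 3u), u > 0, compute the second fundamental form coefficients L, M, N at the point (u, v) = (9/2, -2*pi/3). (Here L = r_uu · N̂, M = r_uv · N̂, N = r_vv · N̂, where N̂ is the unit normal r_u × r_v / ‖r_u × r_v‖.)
L = 0;  M = 0;  N = 27*sqrt(10)/20

Compute the unit normal N̂(u, v) = (-3*sqrt(10)*u*cos(v)/(10*Abs(u)), -3*sqrt(10)*u*sin(v)/(10*Abs(u)), sqrt(10)*u/(10*Abs(u))), and the second partials r_uu, r_uv, r_vv. Take dot products:
  L(u, v) = r_uu · N̂ = 0,
  M(u, v) = r_uv · N̂ = 0,
  N(u, v) = r_vv · N̂ = 3*sqrt(10)*u^2/(10*Abs(u)).
Evaluating at (u, v) = (9/2, -2*pi/3):
  L = 0, M = 0, N = 27*sqrt(10)/20.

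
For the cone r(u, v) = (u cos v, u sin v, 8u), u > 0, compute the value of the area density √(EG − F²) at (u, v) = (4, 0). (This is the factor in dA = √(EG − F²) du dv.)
√(EG − F²)|_{(4, 0)} = 4*sqrt(65)

E = 65, F = 0, G = u^2, so EG − F² = 65*u^2. Taking the positive square root: √(EG − F²) = sqrt(65)*Abs(u). At (u, v) = (4, 0): 4*sqrt(65).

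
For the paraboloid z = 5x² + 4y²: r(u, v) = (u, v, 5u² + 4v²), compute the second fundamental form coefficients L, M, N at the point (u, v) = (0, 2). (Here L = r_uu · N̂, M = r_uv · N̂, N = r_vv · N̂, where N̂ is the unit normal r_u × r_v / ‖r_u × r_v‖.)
L = 10*sqrt(257)/257;  M = 0;  N = 8*sqrt(257)/257

Compute the unit normal N̂(u, v) = (-10*u/sqrt(100*u^2 + 64*v^2 + 1), -8*v/sqrt(100*u^2 + 64*v^2 + 1), 1/sqrt(100*u^2 + 64*v^2 + 1)), and the second partials r_uu, r_uv, r_vv. Take dot products:
  L(u, v) = r_uu · N̂ = 10/sqrt(100*u^2 + 64*v^2 + 1),
  M(u, v) = r_uv · N̂ = 0,
  N(u, v) = r_vv · N̂ = 8/sqrt(100*u^2 + 64*v^2 + 1).
Evaluating at (u, v) = (0, 2):
  L = 10*sqrt(257)/257, M = 0, N = 8*sqrt(257)/257.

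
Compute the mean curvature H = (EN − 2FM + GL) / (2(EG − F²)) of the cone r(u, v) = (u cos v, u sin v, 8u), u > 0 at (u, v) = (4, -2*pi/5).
H = sqrt(65)/65

With E = 65, F = 0, G = u^2, L = 0, M = 0, N = 8*sqrt(65)*u^2/(65*Abs(u)), assemble
  H = (EN − 2FM + GL) / (2(EG − F²)) = 4*sqrt(65)/(65*Abs(u)).
At (u, v) = (4, -2*pi/5): H = sqrt(65)/65.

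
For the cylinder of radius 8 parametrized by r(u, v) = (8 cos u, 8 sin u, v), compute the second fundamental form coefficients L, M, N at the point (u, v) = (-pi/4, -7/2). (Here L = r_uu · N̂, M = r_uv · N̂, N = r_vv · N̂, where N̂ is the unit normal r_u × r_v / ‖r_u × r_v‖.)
L = -8;  M = 0;  N = 0

Compute the unit normal N̂(u, v) = (cos(u), sin(u), 0), and the second partials r_uu, r_uv, r_vv. Take dot products:
  L(u, v) = r_uu · N̂ = -8,
  M(u, v) = r_uv · N̂ = 0,
  N(u, v) = r_vv · N̂ = 0.
Evaluating at (u, v) = (-pi/4, -7/2):
  L = -8, M = 0, N = 0.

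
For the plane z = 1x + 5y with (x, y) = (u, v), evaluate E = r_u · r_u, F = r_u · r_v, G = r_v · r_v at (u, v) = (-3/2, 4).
E = 2;  F = 5;  G = 26

Partials: r_u = (1, 0, 1), r_v = (0, 1, 5). As functions of (u, v):
  E = r_u · r_u = 2,
  F = r_u · r_v = 5,
  G = r_v · r_v = 26.
Evaluating at (u, v) = (-3/2, 4): E = 2, F = 5, G = 26.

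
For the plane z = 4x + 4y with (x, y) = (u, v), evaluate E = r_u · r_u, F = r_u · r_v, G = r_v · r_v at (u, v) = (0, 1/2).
E = 17;  F = 16;  G = 17

Partials: r_u = (1, 0, 4), r_v = (0, 1, 4). As functions of (u, v):
  E = r_u · r_u = 17,
  F = r_u · r_v = 16,
  G = r_v · r_v = 17.
Evaluating at (u, v) = (0, 1/2): E = 17, F = 16, G = 17.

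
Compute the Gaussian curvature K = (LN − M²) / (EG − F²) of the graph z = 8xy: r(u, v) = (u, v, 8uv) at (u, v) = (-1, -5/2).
K = -64/216225

Coefficients of the first fundamental form: E = 64*v^2 + 1, F = 64*u*v, G = 64*u^2 + 1.
Coefficients of the second fundamental form: L = 0, M = 8/sqrt(64*u^2 + 64*v^2 + 1), N = 0.
Assemble K = (LN − M²)/(EG − F²) = -64/(4096*u^4 + 8192*u^2*v^2 + 128*u^2 + 4096*v^4 + 128*v^2 + 1). At (u, v) = (-1, -5/2): K = -64/216225.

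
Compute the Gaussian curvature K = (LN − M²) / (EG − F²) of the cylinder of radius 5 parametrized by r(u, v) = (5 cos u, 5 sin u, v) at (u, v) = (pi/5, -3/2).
K = 0

Coefficients of the first fundamental form: E = 25, F = 0, G = 1.
Coefficients of the second fundamental form: L = -5, M = 0, N = 0.
Assemble K = (LN − M²)/(EG − F²) = 0. At (u, v) = (pi/5, -3/2): K = 0.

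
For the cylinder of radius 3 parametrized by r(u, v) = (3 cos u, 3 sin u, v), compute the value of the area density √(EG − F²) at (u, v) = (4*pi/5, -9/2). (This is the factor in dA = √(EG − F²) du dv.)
√(EG − F²)|_{(4*pi/5, -9/2)} = 3

E = 9, F = 0, G = 1, so EG − F² = 9. Taking the positive square root: √(EG − F²) = 3. At (u, v) = (4*pi/5, -9/2): 3.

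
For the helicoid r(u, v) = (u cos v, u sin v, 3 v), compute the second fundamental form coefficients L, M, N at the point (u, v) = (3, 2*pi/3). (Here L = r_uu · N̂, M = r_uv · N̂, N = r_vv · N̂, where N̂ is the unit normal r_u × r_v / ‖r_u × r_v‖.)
L = 0;  M = -sqrt(2)/2;  N = 0

Compute the unit normal N̂(u, v) = (3*sin(v)/sqrt(u^2 + 9), -3*cos(v)/sqrt(u^2 + 9), u/sqrt(u^2 + 9)), and the second partials r_uu, r_uv, r_vv. Take dot products:
  L(u, v) = r_uu · N̂ = 0,
  M(u, v) = r_uv · N̂ = -3/sqrt(u^2 + 9),
  N(u, v) = r_vv · N̂ = 0.
Evaluating at (u, v) = (3, 2*pi/3):
  L = 0, M = -sqrt(2)/2, N = 0.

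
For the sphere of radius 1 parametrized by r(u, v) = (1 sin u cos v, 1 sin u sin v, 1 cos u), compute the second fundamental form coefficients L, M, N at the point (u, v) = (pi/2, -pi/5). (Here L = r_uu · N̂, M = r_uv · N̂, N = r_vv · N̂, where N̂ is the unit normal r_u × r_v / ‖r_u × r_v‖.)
L = -1;  M = 0;  N = -1

Compute the unit normal N̂(u, v) = (sin(u)^2*cos(v)/Abs(sin(u)), sin(u)^2*sin(v)/Abs(sin(u)), sin(2*u)/(2*Abs(sin(u)))), and the second partials r_uu, r_uv, r_vv. Take dot products:
  L(u, v) = r_uu · N̂ = -sin(u)/Abs(sin(u)),
  M(u, v) = r_uv · N̂ = 0,
  N(u, v) = r_vv · N̂ = -sin(u)^3/Abs(sin(u)).
Evaluating at (u, v) = (pi/2, -pi/5):
  L = -1, M = 0, N = -1.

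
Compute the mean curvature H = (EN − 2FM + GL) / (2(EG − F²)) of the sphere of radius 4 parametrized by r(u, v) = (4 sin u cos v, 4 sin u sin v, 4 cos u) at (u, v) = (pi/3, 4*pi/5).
H = -1/4

With E = 16, F = 0, G = 16*sin(u)^2, L = -4*sin(u)/Abs(sin(u)), M = 0, N = -4*sin(u)^3/Abs(sin(u)), assemble
  H = (EN − 2FM + GL) / (2(EG − F²)) = -sin(u)/(4*Abs(sin(u))).
At (u, v) = (pi/3, 4*pi/5): H = -1/4.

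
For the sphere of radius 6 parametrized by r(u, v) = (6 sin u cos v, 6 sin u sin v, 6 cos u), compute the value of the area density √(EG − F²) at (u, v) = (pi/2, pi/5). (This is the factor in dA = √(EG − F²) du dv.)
√(EG − F²)|_{(pi/2, pi/5)} = 36

E = 36, F = 0, G = 36*sin(u)^2, so EG − F² = 1296*sin(u)^2. Taking the positive square root: √(EG − F²) = 36*Abs(sin(u)). At (u, v) = (pi/2, pi/5): 36.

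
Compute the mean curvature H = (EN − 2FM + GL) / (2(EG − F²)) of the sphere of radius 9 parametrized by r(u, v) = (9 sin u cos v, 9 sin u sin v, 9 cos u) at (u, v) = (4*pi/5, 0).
H = -1/9

With E = 81, F = 0, G = 81*sin(u)^2, L = -9*sin(u)/Abs(sin(u)), M = 0, N = -9*sin(u)^3/Abs(sin(u)), assemble
  H = (EN − 2FM + GL) / (2(EG − F²)) = -sin(u)/(9*Abs(sin(u))).
At (u, v) = (4*pi/5, 0): H = -1/9.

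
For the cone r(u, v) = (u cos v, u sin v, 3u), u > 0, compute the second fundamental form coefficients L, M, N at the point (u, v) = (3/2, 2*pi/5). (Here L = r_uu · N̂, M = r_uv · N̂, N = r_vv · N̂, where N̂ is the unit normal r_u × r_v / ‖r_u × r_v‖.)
L = 0;  M = 0;  N = 9*sqrt(10)/20

Compute the unit normal N̂(u, v) = (-3*sqrt(10)*u*cos(v)/(10*Abs(u)), -3*sqrt(10)*u*sin(v)/(10*Abs(u)), sqrt(10)*u/(10*Abs(u))), and the second partials r_uu, r_uv, r_vv. Take dot products:
  L(u, v) = r_uu · N̂ = 0,
  M(u, v) = r_uv · N̂ = 0,
  N(u, v) = r_vv · N̂ = 3*sqrt(10)*u^2/(10*Abs(u)).
Evaluating at (u, v) = (3/2, 2*pi/5):
  L = 0, M = 0, N = 9*sqrt(10)/20.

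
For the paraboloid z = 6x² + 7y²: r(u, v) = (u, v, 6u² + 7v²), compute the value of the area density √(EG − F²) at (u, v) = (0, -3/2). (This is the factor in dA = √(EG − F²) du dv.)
√(EG − F²)|_{(0, -3/2)} = sqrt(442)

E = 144*u^2 + 1, F = 168*u*v, G = 196*v^2 + 1, so EG − F² = 144*u^2 + 196*v^2 + 1. Taking the positive square root: √(EG − F²) = sqrt(144*u^2 + 196*v^2 + 1). At (u, v) = (0, -3/2): sqrt(442).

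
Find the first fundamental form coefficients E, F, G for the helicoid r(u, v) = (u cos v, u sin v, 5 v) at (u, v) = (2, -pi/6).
E = 1;  F = 0;  G = 29

Partials: r_u = (cos(v), sin(v), 0), r_v = (-u*sin(v), u*cos(v), 5). As functions of (u, v):
  E = r_u · r_u = 1,
  F = r_u · r_v = 0,
  G = r_v · r_v = u^2 + 25.
Evaluating at (u, v) = (2, -pi/6): E = 1, F = 0, G = 29.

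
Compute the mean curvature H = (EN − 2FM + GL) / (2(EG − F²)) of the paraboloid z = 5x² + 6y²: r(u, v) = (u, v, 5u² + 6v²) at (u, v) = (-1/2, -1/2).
H = 11*sqrt(62)/124

With E = 100*u^2 + 1, F = 120*u*v, G = 144*v^2 + 1, L = 10/sqrt(100*u^2 + 144*v^2 + 1), M = 0, N = 12/sqrt(100*u^2 + 144*v^2 + 1), assemble
  H = (EN − 2FM + GL) / (2(EG − F²)) = (600*u^2 + 720*v^2 + 11)/(100*u^2 + 144*v^2 + 1)^(3/2).
At (u, v) = (-1/2, -1/2): H = 11*sqrt(62)/124.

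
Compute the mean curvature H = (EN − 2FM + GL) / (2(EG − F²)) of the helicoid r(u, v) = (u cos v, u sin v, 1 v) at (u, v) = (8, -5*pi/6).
H = 0

With E = 1, F = 0, G = u^2 + 1, L = 0, M = -1/sqrt(u^2 + 1), N = 0, assemble
  H = (EN − 2FM + GL) / (2(EG − F²)) = 0.
At (u, v) = (8, -5*pi/6): H = 0.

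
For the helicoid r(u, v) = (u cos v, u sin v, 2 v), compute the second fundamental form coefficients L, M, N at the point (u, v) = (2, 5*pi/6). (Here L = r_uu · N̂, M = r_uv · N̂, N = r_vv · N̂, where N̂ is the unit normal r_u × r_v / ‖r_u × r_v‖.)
L = 0;  M = -sqrt(2)/2;  N = 0

Compute the unit normal N̂(u, v) = (2*sin(v)/sqrt(u^2 + 4), -2*cos(v)/sqrt(u^2 + 4), u/sqrt(u^2 + 4)), and the second partials r_uu, r_uv, r_vv. Take dot products:
  L(u, v) = r_uu · N̂ = 0,
  M(u, v) = r_uv · N̂ = -2/sqrt(u^2 + 4),
  N(u, v) = r_vv · N̂ = 0.
Evaluating at (u, v) = (2, 5*pi/6):
  L = 0, M = -sqrt(2)/2, N = 0.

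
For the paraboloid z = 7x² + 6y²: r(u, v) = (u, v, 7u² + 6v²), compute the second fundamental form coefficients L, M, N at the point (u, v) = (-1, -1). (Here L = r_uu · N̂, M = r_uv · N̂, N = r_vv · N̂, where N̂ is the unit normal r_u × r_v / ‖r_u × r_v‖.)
L = 14*sqrt(341)/341;  M = 0;  N = 12*sqrt(341)/341

Compute the unit normal N̂(u, v) = (-14*u/sqrt(196*u^2 + 144*v^2 + 1), -12*v/sqrt(196*u^2 + 144*v^2 + 1), 1/sqrt(196*u^2 + 144*v^2 + 1)), and the second partials r_uu, r_uv, r_vv. Take dot products:
  L(u, v) = r_uu · N̂ = 14/sqrt(196*u^2 + 144*v^2 + 1),
  M(u, v) = r_uv · N̂ = 0,
  N(u, v) = r_vv · N̂ = 12/sqrt(196*u^2 + 144*v^2 + 1).
Evaluating at (u, v) = (-1, -1):
  L = 14*sqrt(341)/341, M = 0, N = 12*sqrt(341)/341.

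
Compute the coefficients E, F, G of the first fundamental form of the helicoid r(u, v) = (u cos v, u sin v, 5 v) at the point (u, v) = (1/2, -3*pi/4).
E = 1;  F = 0;  G = 101/4

Partials: r_u = (cos(v), sin(v), 0), r_v = (-u*sin(v), u*cos(v), 5). As functions of (u, v):
  E = r_u · r_u = 1,
  F = r_u · r_v = 0,
  G = r_v · r_v = u^2 + 25.
Evaluating at (u, v) = (1/2, -3*pi/4): E = 1, F = 0, G = 101/4.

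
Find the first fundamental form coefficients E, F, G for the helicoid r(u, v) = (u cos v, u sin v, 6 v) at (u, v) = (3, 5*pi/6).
E = 1;  F = 0;  G = 45

Partials: r_u = (cos(v), sin(v), 0), r_v = (-u*sin(v), u*cos(v), 6). As functions of (u, v):
  E = r_u · r_u = 1,
  F = r_u · r_v = 0,
  G = r_v · r_v = u^2 + 36.
Evaluating at (u, v) = (3, 5*pi/6): E = 1, F = 0, G = 45.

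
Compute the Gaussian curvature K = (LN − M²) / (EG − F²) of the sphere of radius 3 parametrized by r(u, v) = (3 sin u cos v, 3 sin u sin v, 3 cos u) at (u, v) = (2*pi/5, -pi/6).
K = 1/9

Coefficients of the first fundamental form: E = 9, F = 0, G = 9*sin(u)^2.
Coefficients of the second fundamental form: L = -3*sin(u)/Abs(sin(u)), M = 0, N = -3*sin(u)^3/Abs(sin(u)).
Assemble K = (LN − M²)/(EG − F²) = 1/9. At (u, v) = (2*pi/5, -pi/6): K = 1/9.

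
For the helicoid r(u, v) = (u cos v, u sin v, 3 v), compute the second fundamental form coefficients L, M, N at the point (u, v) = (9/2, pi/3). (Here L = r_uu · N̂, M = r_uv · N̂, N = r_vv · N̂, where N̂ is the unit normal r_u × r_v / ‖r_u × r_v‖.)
L = 0;  M = -2*sqrt(13)/13;  N = 0

Compute the unit normal N̂(u, v) = (3*sin(v)/sqrt(u^2 + 9), -3*cos(v)/sqrt(u^2 + 9), u/sqrt(u^2 + 9)), and the second partials r_uu, r_uv, r_vv. Take dot products:
  L(u, v) = r_uu · N̂ = 0,
  M(u, v) = r_uv · N̂ = -3/sqrt(u^2 + 9),
  N(u, v) = r_vv · N̂ = 0.
Evaluating at (u, v) = (9/2, pi/3):
  L = 0, M = -2*sqrt(13)/13, N = 0.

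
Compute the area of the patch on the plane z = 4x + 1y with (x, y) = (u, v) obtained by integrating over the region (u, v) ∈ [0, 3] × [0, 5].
Area = 45*sqrt(2)

Area = ∫∫ √(EG − F²) du dv with √(EG − F²) = 3*sqrt(2). Integrating over [0, 3] × [0, 5] gives 45*sqrt(2).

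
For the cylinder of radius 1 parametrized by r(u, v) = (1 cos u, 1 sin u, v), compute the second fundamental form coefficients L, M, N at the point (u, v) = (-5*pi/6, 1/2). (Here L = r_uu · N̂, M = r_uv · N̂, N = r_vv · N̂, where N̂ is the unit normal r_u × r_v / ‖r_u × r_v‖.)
L = -1;  M = 0;  N = 0

Compute the unit normal N̂(u, v) = (cos(u), sin(u), 0), and the second partials r_uu, r_uv, r_vv. Take dot products:
  L(u, v) = r_uu · N̂ = -1,
  M(u, v) = r_uv · N̂ = 0,
  N(u, v) = r_vv · N̂ = 0.
Evaluating at (u, v) = (-5*pi/6, 1/2):
  L = -1, M = 0, N = 0.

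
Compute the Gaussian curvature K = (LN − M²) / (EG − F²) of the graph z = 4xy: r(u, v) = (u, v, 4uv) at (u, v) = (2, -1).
K = -16/6561

Coefficients of the first fundamental form: E = 16*v^2 + 1, F = 16*u*v, G = 16*u^2 + 1.
Coefficients of the second fundamental form: L = 0, M = 4/sqrt(16*u^2 + 16*v^2 + 1), N = 0.
Assemble K = (LN − M²)/(EG − F²) = -16/(256*u^4 + 512*u^2*v^2 + 32*u^2 + 256*v^4 + 32*v^2 + 1). At (u, v) = (2, -1): K = -16/6561.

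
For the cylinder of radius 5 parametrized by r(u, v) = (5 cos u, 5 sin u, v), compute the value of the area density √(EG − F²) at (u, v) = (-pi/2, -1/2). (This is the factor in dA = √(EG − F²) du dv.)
√(EG − F²)|_{(-pi/2, -1/2)} = 5

E = 25, F = 0, G = 1, so EG − F² = 25. Taking the positive square root: √(EG − F²) = 5. At (u, v) = (-pi/2, -1/2): 5.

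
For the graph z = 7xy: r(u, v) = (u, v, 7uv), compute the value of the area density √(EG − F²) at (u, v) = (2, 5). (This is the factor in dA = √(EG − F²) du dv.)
√(EG − F²)|_{(2, 5)} = 3*sqrt(158)

E = 49*v^2 + 1, F = 49*u*v, G = 49*u^2 + 1, so EG − F² = 49*u^2 + 49*v^2 + 1. Taking the positive square root: √(EG − F²) = sqrt(49*u^2 + 49*v^2 + 1). At (u, v) = (2, 5): 3*sqrt(158).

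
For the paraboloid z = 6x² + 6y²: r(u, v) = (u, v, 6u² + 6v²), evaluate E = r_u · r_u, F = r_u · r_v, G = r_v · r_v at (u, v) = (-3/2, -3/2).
E = 325;  F = 324;  G = 325

Partials: r_u = (1, 0, 12*u), r_v = (0, 1, 12*v). As functions of (u, v):
  E = r_u · r_u = 144*u^2 + 1,
  F = r_u · r_v = 144*u*v,
  G = r_v · r_v = 144*v^2 + 1.
Evaluating at (u, v) = (-3/2, -3/2): E = 325, F = 324, G = 325.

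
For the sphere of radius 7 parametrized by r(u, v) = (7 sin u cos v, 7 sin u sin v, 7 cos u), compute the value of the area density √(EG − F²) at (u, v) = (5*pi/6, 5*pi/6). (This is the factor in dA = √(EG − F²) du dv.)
√(EG − F²)|_{(5*pi/6, 5*pi/6)} = 49/2

E = 49, F = 0, G = 49*sin(u)^2, so EG − F² = 2401*sin(u)^2. Taking the positive square root: √(EG − F²) = 49*Abs(sin(u)). At (u, v) = (5*pi/6, 5*pi/6): 49/2.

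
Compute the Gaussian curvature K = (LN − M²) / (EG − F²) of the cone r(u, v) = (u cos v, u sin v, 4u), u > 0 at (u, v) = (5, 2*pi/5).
K = 0

Coefficients of the first fundamental form: E = 17, F = 0, G = u^2.
Coefficients of the second fundamental form: L = 0, M = 0, N = 4*sqrt(17)*u^2/(17*Abs(u)).
Assemble K = (LN − M²)/(EG − F²) = 0. At (u, v) = (5, 2*pi/5): K = 0.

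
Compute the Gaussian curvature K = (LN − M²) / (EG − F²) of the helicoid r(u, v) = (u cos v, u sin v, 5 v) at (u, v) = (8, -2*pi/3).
K = -25/7921

Coefficients of the first fundamental form: E = 1, F = 0, G = u^2 + 25.
Coefficients of the second fundamental form: L = 0, M = -5/sqrt(u^2 + 25), N = 0.
Assemble K = (LN − M²)/(EG − F²) = -25/(u^2 + 25)^2. At (u, v) = (8, -2*pi/3): K = -25/7921.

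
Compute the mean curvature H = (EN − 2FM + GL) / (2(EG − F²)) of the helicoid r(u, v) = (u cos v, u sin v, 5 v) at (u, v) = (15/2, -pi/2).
H = 0

With E = 1, F = 0, G = u^2 + 25, L = 0, M = -5/sqrt(u^2 + 25), N = 0, assemble
  H = (EN − 2FM + GL) / (2(EG − F²)) = 0.
At (u, v) = (15/2, -pi/2): H = 0.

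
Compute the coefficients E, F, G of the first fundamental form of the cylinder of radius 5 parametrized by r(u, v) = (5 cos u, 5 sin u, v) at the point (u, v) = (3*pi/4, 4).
E = 25;  F = 0;  G = 1

Partials: r_u = (-5*sin(u), 5*cos(u), 0), r_v = (0, 0, 1). As functions of (u, v):
  E = r_u · r_u = 25,
  F = r_u · r_v = 0,
  G = r_v · r_v = 1.
Evaluating at (u, v) = (3*pi/4, 4): E = 25, F = 0, G = 1.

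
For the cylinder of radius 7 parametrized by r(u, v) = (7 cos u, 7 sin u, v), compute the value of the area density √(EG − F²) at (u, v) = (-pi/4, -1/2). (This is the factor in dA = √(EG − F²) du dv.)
√(EG − F²)|_{(-pi/4, -1/2)} = 7

E = 49, F = 0, G = 1, so EG − F² = 49. Taking the positive square root: √(EG − F²) = 7. At (u, v) = (-pi/4, -1/2): 7.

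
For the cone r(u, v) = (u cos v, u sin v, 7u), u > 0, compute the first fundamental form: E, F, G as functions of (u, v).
E = 50;  F = 0;  G = u^2

Compute partials: r_u = (cos(v), sin(v), 7), r_v = (-u*sin(v), u*cos(v), 0). Then
  E = r_u · r_u = 50,
  F = r_u · r_v = 0,
  G = r_v · r_v = u^2.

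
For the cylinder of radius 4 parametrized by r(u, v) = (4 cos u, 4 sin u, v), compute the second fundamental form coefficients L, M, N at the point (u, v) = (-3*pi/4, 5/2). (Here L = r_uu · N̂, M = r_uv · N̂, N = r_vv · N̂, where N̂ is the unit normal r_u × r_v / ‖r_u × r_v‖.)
L = -4;  M = 0;  N = 0

Compute the unit normal N̂(u, v) = (cos(u), sin(u), 0), and the second partials r_uu, r_uv, r_vv. Take dot products:
  L(u, v) = r_uu · N̂ = -4,
  M(u, v) = r_uv · N̂ = 0,
  N(u, v) = r_vv · N̂ = 0.
Evaluating at (u, v) = (-3*pi/4, 5/2):
  L = -4, M = 0, N = 0.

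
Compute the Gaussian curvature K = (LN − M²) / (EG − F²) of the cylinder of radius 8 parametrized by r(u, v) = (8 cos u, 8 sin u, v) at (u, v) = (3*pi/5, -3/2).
K = 0

Coefficients of the first fundamental form: E = 64, F = 0, G = 1.
Coefficients of the second fundamental form: L = -8, M = 0, N = 0.
Assemble K = (LN − M²)/(EG − F²) = 0. At (u, v) = (3*pi/5, -3/2): K = 0.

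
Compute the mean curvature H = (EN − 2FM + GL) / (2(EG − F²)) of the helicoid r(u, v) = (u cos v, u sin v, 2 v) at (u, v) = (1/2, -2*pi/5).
H = 0

With E = 1, F = 0, G = u^2 + 4, L = 0, M = -2/sqrt(u^2 + 4), N = 0, assemble
  H = (EN − 2FM + GL) / (2(EG − F²)) = 0.
At (u, v) = (1/2, -2*pi/5): H = 0.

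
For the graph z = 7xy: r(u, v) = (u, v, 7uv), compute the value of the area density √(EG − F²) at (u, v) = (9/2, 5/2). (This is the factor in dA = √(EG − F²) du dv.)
√(EG − F²)|_{(9/2, 5/2)} = sqrt(5198)/2

E = 49*v^2 + 1, F = 49*u*v, G = 49*u^2 + 1, so EG − F² = 49*u^2 + 49*v^2 + 1. Taking the positive square root: √(EG − F²) = sqrt(49*u^2 + 49*v^2 + 1). At (u, v) = (9/2, 5/2): sqrt(5198)/2.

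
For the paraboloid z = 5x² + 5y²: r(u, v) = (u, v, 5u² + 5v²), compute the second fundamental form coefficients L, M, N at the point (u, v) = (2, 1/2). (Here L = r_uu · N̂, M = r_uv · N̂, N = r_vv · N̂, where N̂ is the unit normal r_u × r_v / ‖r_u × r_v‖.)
L = 5*sqrt(426)/213;  M = 0;  N = 5*sqrt(426)/213

Compute the unit normal N̂(u, v) = (-10*u/sqrt(100*u^2 + 100*v^2 + 1), -10*v/sqrt(100*u^2 + 100*v^2 + 1), 1/sqrt(100*u^2 + 100*v^2 + 1)), and the second partials r_uu, r_uv, r_vv. Take dot products:
  L(u, v) = r_uu · N̂ = 10/sqrt(100*u^2 + 100*v^2 + 1),
  M(u, v) = r_uv · N̂ = 0,
  N(u, v) = r_vv · N̂ = 10/sqrt(100*u^2 + 100*v^2 + 1).
Evaluating at (u, v) = (2, 1/2):
  L = 5*sqrt(426)/213, M = 0, N = 5*sqrt(426)/213.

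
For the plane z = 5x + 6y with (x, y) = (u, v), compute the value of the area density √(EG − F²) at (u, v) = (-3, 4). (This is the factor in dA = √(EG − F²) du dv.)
√(EG − F²)|_{(-3, 4)} = sqrt(62)

E = 26, F = 30, G = 37, so EG − F² = 62. Taking the positive square root: √(EG − F²) = sqrt(62). At (u, v) = (-3, 4): sqrt(62).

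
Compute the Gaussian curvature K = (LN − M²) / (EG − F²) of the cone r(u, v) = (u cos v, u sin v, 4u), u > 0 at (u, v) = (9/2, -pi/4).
K = 0

Coefficients of the first fundamental form: E = 17, F = 0, G = u^2.
Coefficients of the second fundamental form: L = 0, M = 0, N = 4*sqrt(17)*u^2/(17*Abs(u)).
Assemble K = (LN − M²)/(EG − F²) = 0. At (u, v) = (9/2, -pi/4): K = 0.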